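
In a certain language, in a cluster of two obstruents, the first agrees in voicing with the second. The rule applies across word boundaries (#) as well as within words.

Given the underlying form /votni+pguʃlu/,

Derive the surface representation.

[votni+bguʃlu]

/p/ before /g/ (voiced) → [b]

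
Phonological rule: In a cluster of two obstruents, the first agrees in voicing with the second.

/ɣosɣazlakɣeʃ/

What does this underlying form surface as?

/s/ before /ɣ/ (voiced) → [z]
/k/ before /ɣ/ (voiced) → [g]

[ɣozɣazlagɣeʃ]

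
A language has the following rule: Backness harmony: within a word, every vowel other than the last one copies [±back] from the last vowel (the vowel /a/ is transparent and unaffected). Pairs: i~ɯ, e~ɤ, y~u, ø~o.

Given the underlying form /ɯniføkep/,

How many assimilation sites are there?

1

/ɯ/ harmonizes with /e/ ([-back]) → [i]
1 segment changes.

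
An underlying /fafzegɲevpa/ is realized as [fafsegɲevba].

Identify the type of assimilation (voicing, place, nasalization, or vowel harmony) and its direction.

/z/→[s] /p/→[b].
Each target copies a feature from the preceding segment, so the direction is progressive.

voicing assimilation, progressive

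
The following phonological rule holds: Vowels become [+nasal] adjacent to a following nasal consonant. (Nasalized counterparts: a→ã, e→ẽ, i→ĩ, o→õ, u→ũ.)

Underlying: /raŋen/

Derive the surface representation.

/a/ before nasal /ŋ/ → [ã]
/e/ before nasal /n/ → [ẽ]

[rãŋẽn]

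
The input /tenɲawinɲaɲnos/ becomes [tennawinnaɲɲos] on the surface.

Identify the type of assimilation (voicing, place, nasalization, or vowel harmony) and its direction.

place assimilation, progressive

/ɲ/→[n] /ɲ/→[n] /n/→[ɲ].
Each target copies a feature from the preceding segment, so the direction is progressive.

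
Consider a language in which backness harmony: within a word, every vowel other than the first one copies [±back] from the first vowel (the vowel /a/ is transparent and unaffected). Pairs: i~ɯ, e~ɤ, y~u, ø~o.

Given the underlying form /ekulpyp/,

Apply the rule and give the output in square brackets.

[ekylpyp]

/u/ harmonizes with /e/ ([-back]) → [y]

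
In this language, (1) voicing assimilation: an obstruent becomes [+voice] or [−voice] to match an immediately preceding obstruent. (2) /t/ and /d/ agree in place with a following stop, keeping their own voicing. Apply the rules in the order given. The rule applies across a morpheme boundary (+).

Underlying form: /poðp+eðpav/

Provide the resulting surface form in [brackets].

[poðb+eðbav]

Rule 1: /p/ after /ð/ (voiced) → [b]
Rule 1: /p/ after /ð/ (voiced) → [b]
After rule 1: poðb+eðbav
Rule 2: no segment meets the rule's conditions; no change.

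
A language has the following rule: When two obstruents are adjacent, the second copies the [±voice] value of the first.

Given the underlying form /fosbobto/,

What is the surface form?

/b/ after /s/ (voiceless) → [p]
/t/ after /b/ (voiced) → [d]

[fospobdo]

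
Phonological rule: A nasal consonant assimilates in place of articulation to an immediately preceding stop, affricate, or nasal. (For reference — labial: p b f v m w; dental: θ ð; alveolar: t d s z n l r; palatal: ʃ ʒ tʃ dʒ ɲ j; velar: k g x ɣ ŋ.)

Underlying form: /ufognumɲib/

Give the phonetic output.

[ufogŋummib]

/n/ after /g/ (velar) → [ŋ]
/ɲ/ after /m/ (labial) → [m]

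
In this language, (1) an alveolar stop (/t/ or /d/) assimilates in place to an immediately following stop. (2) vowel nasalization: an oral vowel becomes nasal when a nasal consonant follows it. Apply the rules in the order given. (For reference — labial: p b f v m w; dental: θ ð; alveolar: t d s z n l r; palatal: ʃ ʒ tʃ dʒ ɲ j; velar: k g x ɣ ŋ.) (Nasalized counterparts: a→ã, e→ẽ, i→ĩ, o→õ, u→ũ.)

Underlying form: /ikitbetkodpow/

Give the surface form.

[ikipbekkobpow]

Rule 1: /t/ before /b/ (labial) → [p]
Rule 1: /t/ before /k/ (velar) → [k]
Rule 1: /d/ before /p/ (labial) → [b]
After rule 1: ikipbekkobpow
Rule 2: no segment meets the rule's conditions; no change.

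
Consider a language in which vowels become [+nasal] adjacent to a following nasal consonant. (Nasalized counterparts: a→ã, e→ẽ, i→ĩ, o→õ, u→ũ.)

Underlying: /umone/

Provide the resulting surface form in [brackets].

[ũmõne]

/u/ before nasal /m/ → [ũ]
/o/ before nasal /n/ → [õ]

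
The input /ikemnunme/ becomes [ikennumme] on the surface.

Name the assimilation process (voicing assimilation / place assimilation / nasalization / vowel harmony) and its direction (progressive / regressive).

/m/→[n] /n/→[m].
Each target copies a feature from the following segment, so the direction is regressive.

place assimilation, regressive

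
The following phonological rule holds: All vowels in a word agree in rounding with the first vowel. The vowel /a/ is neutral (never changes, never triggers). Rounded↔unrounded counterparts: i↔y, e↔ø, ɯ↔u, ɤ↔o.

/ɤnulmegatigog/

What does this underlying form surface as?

[ɤnɯlmegatigɤg]

/u/ harmonizes with /ɤ/ ([-round]) → [ɯ]
/o/ harmonizes with /ɤ/ ([-round]) → [ɤ]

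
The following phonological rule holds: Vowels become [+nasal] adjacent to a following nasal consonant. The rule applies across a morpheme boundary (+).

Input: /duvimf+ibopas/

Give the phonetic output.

[duvĩmf+ibopas]

/i/ before nasal /m/ → [ĩ]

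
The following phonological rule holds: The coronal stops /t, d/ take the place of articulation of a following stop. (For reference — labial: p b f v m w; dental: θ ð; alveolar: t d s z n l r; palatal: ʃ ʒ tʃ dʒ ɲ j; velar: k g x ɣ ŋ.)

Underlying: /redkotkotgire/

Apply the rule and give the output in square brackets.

[regkokkokgire]

/d/ before /k/ (velar) → [g]
/t/ before /k/ (velar) → [k]
/t/ before /g/ (velar) → [k]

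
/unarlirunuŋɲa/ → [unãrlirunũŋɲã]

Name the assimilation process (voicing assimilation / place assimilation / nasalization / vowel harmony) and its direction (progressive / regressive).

/a/→[ã] /u/→[ũ] /a/→[ã].
Each target copies a feature from the preceding segment, so the direction is progressive.

nasalization, progressive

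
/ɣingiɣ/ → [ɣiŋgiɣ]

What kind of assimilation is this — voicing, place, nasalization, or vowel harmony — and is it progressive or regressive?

/n/→[ŋ].
Each target copies a feature from the following segment, so the direction is regressive.

place assimilation, regressive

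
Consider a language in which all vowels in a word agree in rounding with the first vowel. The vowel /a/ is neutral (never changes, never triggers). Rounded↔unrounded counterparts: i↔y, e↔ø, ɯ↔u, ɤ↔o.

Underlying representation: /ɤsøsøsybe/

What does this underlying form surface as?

/ø/ harmonizes with /ɤ/ ([-round]) → [e]
/ø/ harmonizes with /ɤ/ ([-round]) → [e]
/y/ harmonizes with /ɤ/ ([-round]) → [i]

[ɤsesesibe]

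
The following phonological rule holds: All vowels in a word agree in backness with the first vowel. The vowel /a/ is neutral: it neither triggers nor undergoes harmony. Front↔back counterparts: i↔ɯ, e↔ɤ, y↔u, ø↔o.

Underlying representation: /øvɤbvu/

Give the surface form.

/ɤ/ harmonizes with /ø/ ([-back]) → [e]
/u/ harmonizes with /ø/ ([-back]) → [y]

[øvebvy]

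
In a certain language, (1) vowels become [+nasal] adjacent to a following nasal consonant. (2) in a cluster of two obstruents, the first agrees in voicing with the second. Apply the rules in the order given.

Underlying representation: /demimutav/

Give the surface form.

[dẽmĩmutav]

Rule 1: /e/ before nasal /m/ → [ẽ]
Rule 1: /i/ before nasal /m/ → [ĩ]
After rule 1: dẽmĩmutav
Rule 2: no segment meets the rule's conditions; no change.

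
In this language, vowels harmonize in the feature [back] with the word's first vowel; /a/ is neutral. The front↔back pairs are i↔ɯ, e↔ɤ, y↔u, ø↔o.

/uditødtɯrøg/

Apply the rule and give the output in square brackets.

[udɯtodtɯrog]

/i/ harmonizes with /u/ ([+back]) → [ɯ]
/ø/ harmonizes with /u/ ([+back]) → [o]
/ø/ harmonizes with /u/ ([+back]) → [o]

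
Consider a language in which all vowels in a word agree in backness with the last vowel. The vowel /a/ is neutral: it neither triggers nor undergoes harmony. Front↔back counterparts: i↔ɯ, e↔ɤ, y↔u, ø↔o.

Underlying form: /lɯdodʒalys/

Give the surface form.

[lidødʒalys]

/ɯ/ harmonizes with /y/ ([-back]) → [i]
/o/ harmonizes with /y/ ([-back]) → [ø]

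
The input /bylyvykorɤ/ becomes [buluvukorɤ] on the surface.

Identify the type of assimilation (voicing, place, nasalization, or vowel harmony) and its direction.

vowel harmony, regressive

/y/→[u] /y/→[u] /y/→[u].
Vowels agree with the last vowel, so the harmony is regressive.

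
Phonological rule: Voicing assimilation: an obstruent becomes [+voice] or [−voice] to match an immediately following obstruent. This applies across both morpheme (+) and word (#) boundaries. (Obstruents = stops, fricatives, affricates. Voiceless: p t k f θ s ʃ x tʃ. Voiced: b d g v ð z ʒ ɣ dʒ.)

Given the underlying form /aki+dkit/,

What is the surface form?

/d/ before /k/ (voiceless) → [t]

[aki+tkit]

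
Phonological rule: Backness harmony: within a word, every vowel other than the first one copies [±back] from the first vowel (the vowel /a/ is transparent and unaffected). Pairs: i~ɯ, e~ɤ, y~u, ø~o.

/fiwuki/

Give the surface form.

[fiwyki]

/u/ harmonizes with /i/ ([-back]) → [y]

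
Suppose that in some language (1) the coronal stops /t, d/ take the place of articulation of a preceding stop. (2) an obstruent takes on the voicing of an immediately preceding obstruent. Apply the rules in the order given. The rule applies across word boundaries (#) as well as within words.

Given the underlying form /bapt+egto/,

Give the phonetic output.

Rule 1: /t/ after /p/ (labial) → [p]
Rule 1: /t/ after /g/ (velar) → [k]
After rule 1: bapp+egko
Rule 2: /k/ after /g/ (voiced) → [g]

[bapp+eggo]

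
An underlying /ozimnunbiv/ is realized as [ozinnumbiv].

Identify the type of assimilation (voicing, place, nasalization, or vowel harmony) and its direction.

place assimilation, regressive

/m/→[n] /n/→[m].
Each target copies a feature from the following segment, so the direction is regressive.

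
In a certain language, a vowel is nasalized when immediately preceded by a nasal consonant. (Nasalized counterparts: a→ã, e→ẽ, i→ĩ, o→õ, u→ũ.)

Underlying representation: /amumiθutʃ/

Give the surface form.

[amũmĩθutʃ]

/u/ after nasal /m/ → [ũ]
/i/ after nasal /m/ → [ĩ]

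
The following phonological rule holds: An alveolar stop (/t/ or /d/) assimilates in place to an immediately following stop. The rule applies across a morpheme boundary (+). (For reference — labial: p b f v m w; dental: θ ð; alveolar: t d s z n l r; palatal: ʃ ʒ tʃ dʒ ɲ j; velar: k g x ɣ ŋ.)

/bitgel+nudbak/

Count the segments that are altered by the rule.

2

/t/ before /g/ (velar) → [k]
/d/ before /b/ (labial) → [b]
2 segments change.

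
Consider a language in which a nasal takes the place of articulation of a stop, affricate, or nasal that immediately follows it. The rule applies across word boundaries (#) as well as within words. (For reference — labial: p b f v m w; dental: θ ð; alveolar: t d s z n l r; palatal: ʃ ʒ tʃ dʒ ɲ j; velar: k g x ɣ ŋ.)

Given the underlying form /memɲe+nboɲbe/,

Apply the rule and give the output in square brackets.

[meɲɲe+mbombe]

/m/ before /ɲ/ (palatal) → [ɲ]
/n/ before /b/ (labial) → [m]
/ɲ/ before /b/ (labial) → [m]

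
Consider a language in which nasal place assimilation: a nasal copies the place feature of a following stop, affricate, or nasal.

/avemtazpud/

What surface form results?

/m/ before /t/ (alveolar) → [n]

[aventazpud]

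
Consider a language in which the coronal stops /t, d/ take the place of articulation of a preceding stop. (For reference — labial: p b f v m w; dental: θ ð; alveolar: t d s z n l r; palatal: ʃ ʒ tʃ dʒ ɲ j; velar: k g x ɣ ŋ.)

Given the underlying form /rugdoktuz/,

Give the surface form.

[ruggokkuz]

/d/ after /g/ (velar) → [g]
/t/ after /k/ (velar) → [k]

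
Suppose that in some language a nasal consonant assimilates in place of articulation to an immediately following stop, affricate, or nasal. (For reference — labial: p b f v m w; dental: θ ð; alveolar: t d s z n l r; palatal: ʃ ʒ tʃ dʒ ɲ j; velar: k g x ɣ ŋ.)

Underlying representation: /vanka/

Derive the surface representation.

/n/ before /k/ (velar) → [ŋ]

[vaŋka]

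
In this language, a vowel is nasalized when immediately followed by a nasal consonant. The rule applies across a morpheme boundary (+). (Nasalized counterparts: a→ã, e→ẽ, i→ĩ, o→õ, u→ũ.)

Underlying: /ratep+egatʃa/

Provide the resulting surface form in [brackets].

[ratep+egatʃa]

no segment meets the rule's conditions; no change.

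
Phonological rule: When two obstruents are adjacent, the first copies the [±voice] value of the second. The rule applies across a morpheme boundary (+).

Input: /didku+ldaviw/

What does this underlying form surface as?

/d/ before /k/ (voiceless) → [t]

[ditku+ldaviw]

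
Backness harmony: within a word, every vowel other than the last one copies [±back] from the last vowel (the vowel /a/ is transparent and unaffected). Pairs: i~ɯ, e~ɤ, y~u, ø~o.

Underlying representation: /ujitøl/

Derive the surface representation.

[yjitøl]

/u/ harmonizes with /ø/ ([-back]) → [y]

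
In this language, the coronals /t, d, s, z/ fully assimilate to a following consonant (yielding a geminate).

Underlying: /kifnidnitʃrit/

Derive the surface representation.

/d/ before /n/ → [n] (total assimilation)

[kifninnitʃrit]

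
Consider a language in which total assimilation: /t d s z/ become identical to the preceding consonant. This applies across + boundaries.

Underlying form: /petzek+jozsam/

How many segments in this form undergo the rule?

/z/ after /t/ → [t] (total assimilation)
/s/ after /z/ → [z] (total assimilation)
2 segments change.

2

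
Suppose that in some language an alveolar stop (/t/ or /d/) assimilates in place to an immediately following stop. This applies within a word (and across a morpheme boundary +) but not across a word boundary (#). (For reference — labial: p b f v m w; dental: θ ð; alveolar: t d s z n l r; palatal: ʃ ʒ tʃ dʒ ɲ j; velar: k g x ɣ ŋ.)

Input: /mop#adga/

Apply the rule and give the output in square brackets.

/d/ before /g/ (velar) → [g]

[mop#agga]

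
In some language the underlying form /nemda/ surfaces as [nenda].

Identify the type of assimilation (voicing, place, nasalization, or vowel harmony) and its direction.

place assimilation, regressive

/m/→[n].
Each target copies a feature from the following segment, so the direction is regressive.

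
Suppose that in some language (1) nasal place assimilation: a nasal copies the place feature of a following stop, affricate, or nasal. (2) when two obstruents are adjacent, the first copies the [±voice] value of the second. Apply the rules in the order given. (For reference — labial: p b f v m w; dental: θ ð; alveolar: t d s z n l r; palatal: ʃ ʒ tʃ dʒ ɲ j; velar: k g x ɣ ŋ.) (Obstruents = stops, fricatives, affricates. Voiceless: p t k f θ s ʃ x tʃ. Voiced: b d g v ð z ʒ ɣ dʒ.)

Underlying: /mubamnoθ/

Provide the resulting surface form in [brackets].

Rule 1: /m/ before /n/ (alveolar) → [n]
After rule 1: mubannoθ
Rule 2: no segment meets the rule's conditions; no change.

[mubannoθ]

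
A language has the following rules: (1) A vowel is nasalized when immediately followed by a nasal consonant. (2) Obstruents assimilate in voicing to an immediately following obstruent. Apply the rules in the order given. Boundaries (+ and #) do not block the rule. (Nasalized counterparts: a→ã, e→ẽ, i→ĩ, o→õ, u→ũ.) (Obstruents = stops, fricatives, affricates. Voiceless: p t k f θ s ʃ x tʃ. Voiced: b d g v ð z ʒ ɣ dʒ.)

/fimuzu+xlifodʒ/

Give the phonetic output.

Rule 1: /i/ before nasal /m/ → [ĩ]
After rule 1: fĩmuzu+xlifodʒ
Rule 2: no segment meets the rule's conditions; no change.

[fĩmuzu+xlifodʒ]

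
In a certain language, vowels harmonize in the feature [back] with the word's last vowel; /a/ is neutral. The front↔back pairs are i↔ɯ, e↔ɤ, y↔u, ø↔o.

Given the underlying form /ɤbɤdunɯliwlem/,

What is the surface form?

[ebedyniliwlem]

/ɤ/ harmonizes with /e/ ([-back]) → [e]
/ɤ/ harmonizes with /e/ ([-back]) → [e]
/u/ harmonizes with /e/ ([-back]) → [y]
/ɯ/ harmonizes with /e/ ([-back]) → [i]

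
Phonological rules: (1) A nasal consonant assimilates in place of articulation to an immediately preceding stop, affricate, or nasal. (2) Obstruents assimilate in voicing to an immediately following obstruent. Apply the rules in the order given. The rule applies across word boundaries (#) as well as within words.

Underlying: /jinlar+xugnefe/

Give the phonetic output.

Rule 1: /n/ after /g/ (velar) → [ŋ]
After rule 1: jinlar+xugŋefe
Rule 2: no segment meets the rule's conditions; no change.

[jinlar+xugŋefe]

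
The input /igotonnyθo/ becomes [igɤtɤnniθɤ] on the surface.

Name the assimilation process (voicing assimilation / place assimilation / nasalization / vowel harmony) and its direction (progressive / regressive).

vowel harmony, progressive

/o/→[ɤ] /o/→[ɤ] /y/→[i] /o/→[ɤ].
Vowels agree with the first vowel, so the harmony is progressive.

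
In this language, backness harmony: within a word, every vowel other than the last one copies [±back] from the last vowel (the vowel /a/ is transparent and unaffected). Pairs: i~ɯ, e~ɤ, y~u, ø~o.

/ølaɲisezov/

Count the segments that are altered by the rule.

3

/ø/ harmonizes with /o/ ([+back]) → [o]
/i/ harmonizes with /o/ ([+back]) → [ɯ]
/e/ harmonizes with /o/ ([+back]) → [ɤ]
3 segments change.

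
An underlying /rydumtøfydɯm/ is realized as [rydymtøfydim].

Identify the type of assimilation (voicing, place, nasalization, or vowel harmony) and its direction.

/u/→[y] /ɯ/→[i].
Vowels agree with the first vowel, so the harmony is progressive.

vowel harmony, progressive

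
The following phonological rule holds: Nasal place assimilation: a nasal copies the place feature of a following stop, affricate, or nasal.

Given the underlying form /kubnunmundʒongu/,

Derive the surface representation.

/n/ before /m/ (labial) → [m]
/n/ before /dʒ/ (palatal) → [ɲ]
/n/ before /g/ (velar) → [ŋ]

[kubnummuɲdʒoŋgu]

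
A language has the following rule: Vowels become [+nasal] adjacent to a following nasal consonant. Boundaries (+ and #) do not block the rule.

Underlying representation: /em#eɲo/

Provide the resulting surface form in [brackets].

[ẽm#ẽɲo]

/e/ before nasal /m/ → [ẽ]
/e/ before nasal /ɲ/ → [ẽ]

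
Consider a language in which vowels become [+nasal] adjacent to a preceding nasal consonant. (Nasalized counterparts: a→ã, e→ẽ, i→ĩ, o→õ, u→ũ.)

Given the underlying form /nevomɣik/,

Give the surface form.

[nẽvomɣik]

/e/ after nasal /n/ → [ẽ]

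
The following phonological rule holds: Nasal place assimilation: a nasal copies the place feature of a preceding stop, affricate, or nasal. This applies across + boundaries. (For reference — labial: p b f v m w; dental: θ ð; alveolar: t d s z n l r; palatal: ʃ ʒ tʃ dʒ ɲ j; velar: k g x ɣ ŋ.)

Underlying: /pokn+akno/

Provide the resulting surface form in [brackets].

[pokŋ+akŋo]

/n/ after /k/ (velar) → [ŋ]
/n/ after /k/ (velar) → [ŋ]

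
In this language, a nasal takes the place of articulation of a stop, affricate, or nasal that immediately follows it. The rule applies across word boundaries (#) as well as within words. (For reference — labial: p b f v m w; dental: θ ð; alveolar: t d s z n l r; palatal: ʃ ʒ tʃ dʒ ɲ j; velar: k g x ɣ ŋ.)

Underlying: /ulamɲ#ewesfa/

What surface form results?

/m/ before /ɲ/ (palatal) → [ɲ]

[ulaɲɲ#ewesfa]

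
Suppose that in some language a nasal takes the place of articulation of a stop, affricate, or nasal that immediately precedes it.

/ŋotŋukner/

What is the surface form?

[ŋotnukŋer]

/ŋ/ after /t/ (alveolar) → [n]
/n/ after /k/ (velar) → [ŋ]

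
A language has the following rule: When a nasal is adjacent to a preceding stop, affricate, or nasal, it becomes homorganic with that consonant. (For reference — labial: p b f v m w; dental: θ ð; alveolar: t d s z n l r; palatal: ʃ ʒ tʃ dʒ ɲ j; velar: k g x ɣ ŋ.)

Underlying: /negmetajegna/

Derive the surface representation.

/m/ after /g/ (velar) → [ŋ]
/n/ after /g/ (velar) → [ŋ]

[negŋetajegŋa]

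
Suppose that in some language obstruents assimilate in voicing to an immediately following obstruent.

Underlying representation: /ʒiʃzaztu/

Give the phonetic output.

/ʃ/ before /z/ (voiced) → [ʒ]
/z/ before /t/ (voiceless) → [s]

[ʒiʒzastu]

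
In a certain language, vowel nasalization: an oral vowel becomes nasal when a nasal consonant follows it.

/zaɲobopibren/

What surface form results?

[zãɲobopibrẽn]

/a/ before nasal /ɲ/ → [ã]
/e/ before nasal /n/ → [ẽ]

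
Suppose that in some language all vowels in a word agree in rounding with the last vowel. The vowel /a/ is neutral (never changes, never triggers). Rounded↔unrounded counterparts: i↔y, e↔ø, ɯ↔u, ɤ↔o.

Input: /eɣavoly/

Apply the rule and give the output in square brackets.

/e/ harmonizes with /y/ ([+round]) → [ø]

[øɣavoly]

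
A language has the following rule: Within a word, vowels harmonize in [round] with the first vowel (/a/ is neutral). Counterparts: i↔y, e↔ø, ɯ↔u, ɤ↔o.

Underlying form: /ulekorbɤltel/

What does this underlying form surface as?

[uløkorboltøl]

/e/ harmonizes with /u/ ([+round]) → [ø]
/ɤ/ harmonizes with /u/ ([+round]) → [o]
/e/ harmonizes with /u/ ([+round]) → [ø]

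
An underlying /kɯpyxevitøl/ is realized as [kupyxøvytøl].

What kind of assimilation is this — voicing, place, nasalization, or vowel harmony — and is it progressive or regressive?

vowel harmony, regressive

/ɯ/→[u] /e/→[ø] /i/→[y].
Vowels agree with the last vowel, so the harmony is regressive.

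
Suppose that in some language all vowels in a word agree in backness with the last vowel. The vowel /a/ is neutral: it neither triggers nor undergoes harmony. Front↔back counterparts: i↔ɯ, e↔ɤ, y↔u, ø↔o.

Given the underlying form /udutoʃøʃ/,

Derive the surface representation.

/u/ harmonizes with /ø/ ([-back]) → [y]
/u/ harmonizes with /ø/ ([-back]) → [y]
/o/ harmonizes with /ø/ ([-back]) → [ø]

[ydytøʃøʃ]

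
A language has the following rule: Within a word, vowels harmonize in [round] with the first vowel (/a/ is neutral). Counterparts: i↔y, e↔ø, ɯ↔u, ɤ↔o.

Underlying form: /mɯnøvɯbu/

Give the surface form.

[mɯnevɯbɯ]

/ø/ harmonizes with /ɯ/ ([-round]) → [e]
/u/ harmonizes with /ɯ/ ([-round]) → [ɯ]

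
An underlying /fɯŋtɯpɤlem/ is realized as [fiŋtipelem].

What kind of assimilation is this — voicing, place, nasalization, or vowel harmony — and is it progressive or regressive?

vowel harmony, regressive

/ɯ/→[i] /ɯ/→[i] /ɤ/→[e].
Vowels agree with the last vowel, so the harmony is regressive.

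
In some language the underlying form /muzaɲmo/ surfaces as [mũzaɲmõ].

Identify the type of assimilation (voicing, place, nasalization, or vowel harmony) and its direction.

nasalization, progressive

/u/→[ũ] /o/→[õ].
Each target copies a feature from the preceding segment, so the direction is progressive.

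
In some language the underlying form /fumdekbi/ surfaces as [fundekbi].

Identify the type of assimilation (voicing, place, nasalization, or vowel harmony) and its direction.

place assimilation, regressive

/m/→[n].
Each target copies a feature from the following segment, so the direction is regressive.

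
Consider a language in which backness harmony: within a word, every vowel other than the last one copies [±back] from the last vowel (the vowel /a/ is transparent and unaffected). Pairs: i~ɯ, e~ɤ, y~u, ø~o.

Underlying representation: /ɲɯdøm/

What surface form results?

/ɯ/ harmonizes with /ø/ ([-back]) → [i]

[ɲidøm]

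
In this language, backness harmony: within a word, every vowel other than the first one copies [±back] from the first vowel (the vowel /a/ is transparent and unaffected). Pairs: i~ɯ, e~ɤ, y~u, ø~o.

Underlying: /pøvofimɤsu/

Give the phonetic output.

/o/ harmonizes with /ø/ ([-back]) → [ø]
/ɤ/ harmonizes with /ø/ ([-back]) → [e]
/u/ harmonizes with /ø/ ([-back]) → [y]

[pøvøfimesy]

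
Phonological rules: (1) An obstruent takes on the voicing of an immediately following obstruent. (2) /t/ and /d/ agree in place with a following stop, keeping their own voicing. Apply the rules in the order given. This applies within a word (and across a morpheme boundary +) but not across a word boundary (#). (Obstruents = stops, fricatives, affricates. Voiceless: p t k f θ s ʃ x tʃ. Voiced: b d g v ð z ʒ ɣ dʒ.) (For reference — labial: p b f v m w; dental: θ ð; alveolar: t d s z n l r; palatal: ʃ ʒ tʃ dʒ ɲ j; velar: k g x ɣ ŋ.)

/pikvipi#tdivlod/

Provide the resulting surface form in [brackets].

Rule 1: /k/ before /v/ (voiced) → [g]
Rule 1: /t/ before /d/ (voiced) → [d]
After rule 1: pigvipi#ddivlod
Rule 2: no segment meets the rule's conditions; no change.

[pigvipi#ddivlod]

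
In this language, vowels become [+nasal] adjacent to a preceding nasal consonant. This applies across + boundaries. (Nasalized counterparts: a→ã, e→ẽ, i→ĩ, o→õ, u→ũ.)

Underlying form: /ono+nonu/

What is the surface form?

/o/ after nasal /n/ → [õ]
/o/ after nasal /n/ → [õ]
/u/ after nasal /n/ → [ũ]

[onõ+nõnũ]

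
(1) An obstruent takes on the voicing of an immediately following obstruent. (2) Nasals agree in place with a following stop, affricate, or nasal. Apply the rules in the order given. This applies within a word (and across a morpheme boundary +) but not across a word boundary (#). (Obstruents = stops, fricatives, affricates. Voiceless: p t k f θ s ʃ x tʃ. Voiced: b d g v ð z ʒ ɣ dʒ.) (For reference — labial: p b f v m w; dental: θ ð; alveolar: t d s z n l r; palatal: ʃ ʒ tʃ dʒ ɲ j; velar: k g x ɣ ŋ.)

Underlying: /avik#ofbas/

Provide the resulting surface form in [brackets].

Rule 1: /f/ before /b/ (voiced) → [v]
After rule 1: avik#ovbas
Rule 2: no segment meets the rule's conditions; no change.

[avik#ovbas]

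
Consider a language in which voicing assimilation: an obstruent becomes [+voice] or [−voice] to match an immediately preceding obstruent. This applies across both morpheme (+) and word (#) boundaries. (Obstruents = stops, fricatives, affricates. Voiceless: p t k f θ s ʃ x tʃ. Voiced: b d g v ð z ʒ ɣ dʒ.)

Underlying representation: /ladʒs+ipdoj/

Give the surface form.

[ladʒz+iptoj]

/s/ after /dʒ/ (voiced) → [z]
/d/ after /p/ (voiceless) → [t]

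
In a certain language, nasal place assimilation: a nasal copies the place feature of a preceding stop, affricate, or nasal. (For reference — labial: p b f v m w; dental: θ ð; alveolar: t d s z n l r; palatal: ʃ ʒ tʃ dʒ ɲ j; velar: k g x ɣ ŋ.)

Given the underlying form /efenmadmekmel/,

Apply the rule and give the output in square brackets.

/m/ after /n/ (alveolar) → [n]
/m/ after /d/ (alveolar) → [n]
/m/ after /k/ (velar) → [ŋ]

[efennadnekŋel]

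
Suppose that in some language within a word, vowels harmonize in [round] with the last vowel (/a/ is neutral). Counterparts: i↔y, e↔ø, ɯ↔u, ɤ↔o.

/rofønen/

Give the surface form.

[rɤfenen]

/o/ harmonizes with /e/ ([-round]) → [ɤ]
/ø/ harmonizes with /e/ ([-round]) → [e]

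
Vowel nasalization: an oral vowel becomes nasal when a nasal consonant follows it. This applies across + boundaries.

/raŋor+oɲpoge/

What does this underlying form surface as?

[rãŋor+õɲpoge]

/a/ before nasal /ŋ/ → [ã]
/o/ before nasal /ɲ/ → [õ]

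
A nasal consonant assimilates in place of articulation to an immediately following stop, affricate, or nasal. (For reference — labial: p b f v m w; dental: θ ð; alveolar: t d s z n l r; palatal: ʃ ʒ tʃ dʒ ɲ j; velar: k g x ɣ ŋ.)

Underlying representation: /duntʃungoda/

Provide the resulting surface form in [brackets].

[duɲtʃuŋgoda]

/n/ before /tʃ/ (palatal) → [ɲ]
/n/ before /g/ (velar) → [ŋ]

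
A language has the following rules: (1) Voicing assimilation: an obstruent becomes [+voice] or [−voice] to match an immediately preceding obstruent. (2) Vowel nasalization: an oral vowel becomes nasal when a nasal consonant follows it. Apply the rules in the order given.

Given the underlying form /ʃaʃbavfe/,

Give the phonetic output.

Rule 1: /b/ after /ʃ/ (voiceless) → [p]
Rule 1: /f/ after /v/ (voiced) → [v]
After rule 1: ʃaʃpavve
Rule 2: no segment meets the rule's conditions; no change.

[ʃaʃpavve]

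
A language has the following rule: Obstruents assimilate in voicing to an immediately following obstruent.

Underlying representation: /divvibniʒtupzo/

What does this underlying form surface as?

/ʒ/ before /t/ (voiceless) → [ʃ]
/p/ before /z/ (voiced) → [b]

[divvibniʃtubzo]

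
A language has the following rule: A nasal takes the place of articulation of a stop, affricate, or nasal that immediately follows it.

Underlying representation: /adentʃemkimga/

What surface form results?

[adeɲtʃeŋkiŋga]

/n/ before /tʃ/ (palatal) → [ɲ]
/m/ before /k/ (velar) → [ŋ]
/m/ before /g/ (velar) → [ŋ]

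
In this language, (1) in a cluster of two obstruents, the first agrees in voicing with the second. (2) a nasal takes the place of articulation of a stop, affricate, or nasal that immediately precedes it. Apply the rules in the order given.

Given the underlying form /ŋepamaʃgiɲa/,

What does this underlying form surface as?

Rule 1: /ʃ/ before /g/ (voiced) → [ʒ]
After rule 1: ŋepamaʒgiɲa
Rule 2: no segment meets the rule's conditions; no change.

[ŋepamaʒgiɲa]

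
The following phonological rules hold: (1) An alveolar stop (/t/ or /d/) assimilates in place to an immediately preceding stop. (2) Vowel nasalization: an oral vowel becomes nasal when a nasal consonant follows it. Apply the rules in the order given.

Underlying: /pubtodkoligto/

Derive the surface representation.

Rule 1: /t/ after /b/ (labial) → [p]
Rule 1: /t/ after /g/ (velar) → [k]
After rule 1: pubpodkoligko
Rule 2: no segment meets the rule's conditions; no change.

[pubpodkoligko]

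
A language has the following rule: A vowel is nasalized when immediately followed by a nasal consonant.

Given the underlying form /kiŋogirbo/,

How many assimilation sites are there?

/i/ before nasal /ŋ/ → [ĩ]
1 segment changes.

1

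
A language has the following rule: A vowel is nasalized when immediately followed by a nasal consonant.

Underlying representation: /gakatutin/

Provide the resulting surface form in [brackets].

/i/ before nasal /n/ → [ĩ]

[gakatutĩn]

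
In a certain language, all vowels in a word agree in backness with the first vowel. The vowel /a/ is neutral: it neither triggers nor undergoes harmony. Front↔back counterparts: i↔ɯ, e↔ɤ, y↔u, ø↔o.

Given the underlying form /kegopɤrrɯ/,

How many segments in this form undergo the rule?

3

/o/ harmonizes with /e/ ([-back]) → [ø]
/ɤ/ harmonizes with /e/ ([-back]) → [e]
/ɯ/ harmonizes with /e/ ([-back]) → [i]
3 segments change.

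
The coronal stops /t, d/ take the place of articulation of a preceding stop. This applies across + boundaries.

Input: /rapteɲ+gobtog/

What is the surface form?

/t/ after /p/ (labial) → [p]
/t/ after /b/ (labial) → [p]

[rappeɲ+gobpog]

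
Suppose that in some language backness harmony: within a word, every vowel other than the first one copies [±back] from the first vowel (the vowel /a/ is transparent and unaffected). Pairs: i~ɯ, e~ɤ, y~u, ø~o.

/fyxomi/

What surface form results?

/o/ harmonizes with /y/ ([-back]) → [ø]

[fyxømi]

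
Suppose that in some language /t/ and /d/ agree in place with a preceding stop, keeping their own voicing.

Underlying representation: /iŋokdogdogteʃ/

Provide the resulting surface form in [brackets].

/d/ after /k/ (velar) → [g]
/d/ after /g/ (velar) → [g]
/t/ after /g/ (velar) → [k]

[iŋokgoggogkeʃ]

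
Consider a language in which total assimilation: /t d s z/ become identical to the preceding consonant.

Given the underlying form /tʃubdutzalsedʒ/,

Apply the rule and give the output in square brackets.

/d/ after /b/ → [b] (total assimilation)
/z/ after /t/ → [t] (total assimilation)
/s/ after /l/ → [l] (total assimilation)

[tʃubbuttalledʒ]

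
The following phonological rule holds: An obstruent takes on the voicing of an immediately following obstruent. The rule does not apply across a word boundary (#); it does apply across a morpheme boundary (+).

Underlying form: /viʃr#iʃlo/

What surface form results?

no segment meets the rule's conditions; no change.

[viʃr#iʃlo]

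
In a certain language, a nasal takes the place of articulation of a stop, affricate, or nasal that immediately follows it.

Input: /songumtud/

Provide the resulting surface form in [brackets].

/n/ before /g/ (velar) → [ŋ]
/m/ before /t/ (alveolar) → [n]

[soŋguntud]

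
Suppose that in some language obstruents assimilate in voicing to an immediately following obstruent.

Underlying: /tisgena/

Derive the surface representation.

/s/ before /g/ (voiced) → [z]

[tizgena]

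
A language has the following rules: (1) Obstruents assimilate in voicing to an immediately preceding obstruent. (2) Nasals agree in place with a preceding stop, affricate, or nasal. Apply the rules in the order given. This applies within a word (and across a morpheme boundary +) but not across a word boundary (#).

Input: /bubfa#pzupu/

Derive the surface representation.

[bubva#psupu]

Rule 1: /f/ after /b/ (voiced) → [v]
Rule 1: /z/ after /p/ (voiceless) → [s]
After rule 1: bubva#psupu
Rule 2: no segment meets the rule's conditions; no change.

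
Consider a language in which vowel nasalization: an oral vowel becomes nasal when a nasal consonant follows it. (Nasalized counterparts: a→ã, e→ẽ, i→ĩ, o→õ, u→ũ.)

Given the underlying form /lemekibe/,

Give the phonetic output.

/e/ before nasal /m/ → [ẽ]

[lẽmekibe]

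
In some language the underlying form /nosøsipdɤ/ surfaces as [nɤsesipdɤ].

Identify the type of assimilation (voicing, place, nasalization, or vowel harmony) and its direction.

vowel harmony, regressive

/o/→[ɤ] /ø/→[e].
Vowels agree with the last vowel, so the harmony is regressive.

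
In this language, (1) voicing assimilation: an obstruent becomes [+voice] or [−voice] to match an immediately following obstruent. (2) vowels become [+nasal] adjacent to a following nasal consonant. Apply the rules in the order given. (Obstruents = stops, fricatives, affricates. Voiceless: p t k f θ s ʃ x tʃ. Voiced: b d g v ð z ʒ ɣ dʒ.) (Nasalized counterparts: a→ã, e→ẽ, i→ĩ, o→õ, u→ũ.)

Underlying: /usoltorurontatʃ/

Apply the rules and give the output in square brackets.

Rule 1: no segment meets the rule's conditions; no change.
After rule 1: usoltorurontatʃ
Rule 2: /o/ before nasal /n/ → [õ]

[usoltorurõntatʃ]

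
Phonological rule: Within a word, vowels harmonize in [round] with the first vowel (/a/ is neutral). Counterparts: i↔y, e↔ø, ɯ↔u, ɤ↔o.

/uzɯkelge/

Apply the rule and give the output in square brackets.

[uzukølgø]

/ɯ/ harmonizes with /u/ ([+round]) → [u]
/e/ harmonizes with /u/ ([+round]) → [ø]
/e/ harmonizes with /u/ ([+round]) → [ø]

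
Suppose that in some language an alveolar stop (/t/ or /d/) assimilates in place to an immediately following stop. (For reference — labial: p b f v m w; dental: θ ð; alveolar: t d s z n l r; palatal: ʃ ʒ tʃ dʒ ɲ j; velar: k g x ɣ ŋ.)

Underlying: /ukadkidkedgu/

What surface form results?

/d/ before /k/ (velar) → [g]
/d/ before /k/ (velar) → [g]
/d/ before /g/ (velar) → [g]

[ukagkigkeggu]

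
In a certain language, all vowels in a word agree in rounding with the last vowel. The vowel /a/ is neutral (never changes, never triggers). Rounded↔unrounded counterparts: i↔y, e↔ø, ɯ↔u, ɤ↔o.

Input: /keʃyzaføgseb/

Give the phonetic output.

[keʃizafegseb]

/y/ harmonizes with /e/ ([-round]) → [i]
/ø/ harmonizes with /e/ ([-round]) → [e]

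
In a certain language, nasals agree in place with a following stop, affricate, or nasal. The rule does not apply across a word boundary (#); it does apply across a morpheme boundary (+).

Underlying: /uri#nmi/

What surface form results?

/n/ before /m/ (labial) → [m]

[uri#mmi]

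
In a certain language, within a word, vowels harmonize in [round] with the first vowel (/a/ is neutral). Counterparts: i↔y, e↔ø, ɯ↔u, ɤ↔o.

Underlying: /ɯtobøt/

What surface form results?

/o/ harmonizes with /ɯ/ ([-round]) → [ɤ]
/ø/ harmonizes with /ɯ/ ([-round]) → [e]

[ɯtɤbet]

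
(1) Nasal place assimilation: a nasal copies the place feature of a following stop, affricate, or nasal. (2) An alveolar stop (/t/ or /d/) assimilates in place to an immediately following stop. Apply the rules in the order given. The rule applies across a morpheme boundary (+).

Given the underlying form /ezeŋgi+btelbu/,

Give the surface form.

[ezeŋgi+btelbu]

Rule 1: no segment meets the rule's conditions; no change.
After rule 1: ezeŋgi+btelbu
Rule 2: no segment meets the rule's conditions; no change.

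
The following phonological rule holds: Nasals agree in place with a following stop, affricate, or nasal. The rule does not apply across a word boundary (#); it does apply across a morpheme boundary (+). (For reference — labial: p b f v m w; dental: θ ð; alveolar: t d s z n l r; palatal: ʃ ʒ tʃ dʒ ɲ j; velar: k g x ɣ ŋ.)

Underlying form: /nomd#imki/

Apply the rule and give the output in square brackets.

[nond#iŋki]

/m/ before /d/ (alveolar) → [n]
/m/ before /k/ (velar) → [ŋ]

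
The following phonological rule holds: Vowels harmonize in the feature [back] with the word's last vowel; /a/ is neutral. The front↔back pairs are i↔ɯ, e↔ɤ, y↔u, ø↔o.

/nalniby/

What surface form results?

[nalniby]

no segment meets the rule's conditions; no change.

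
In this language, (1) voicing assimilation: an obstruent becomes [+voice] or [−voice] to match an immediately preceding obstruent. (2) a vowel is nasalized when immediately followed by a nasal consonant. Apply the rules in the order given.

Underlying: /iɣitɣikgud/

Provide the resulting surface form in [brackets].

[iɣitxikkud]

Rule 1: /ɣ/ after /t/ (voiceless) → [x]
Rule 1: /g/ after /k/ (voiceless) → [k]
After rule 1: iɣitxikkud
Rule 2: no segment meets the rule's conditions; no change.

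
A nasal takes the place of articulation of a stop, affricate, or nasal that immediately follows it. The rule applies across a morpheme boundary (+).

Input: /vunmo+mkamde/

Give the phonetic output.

[vummo+ŋkande]

/n/ before /m/ (labial) → [m]
/m/ before /k/ (velar) → [ŋ]
/m/ before /d/ (alveolar) → [n]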